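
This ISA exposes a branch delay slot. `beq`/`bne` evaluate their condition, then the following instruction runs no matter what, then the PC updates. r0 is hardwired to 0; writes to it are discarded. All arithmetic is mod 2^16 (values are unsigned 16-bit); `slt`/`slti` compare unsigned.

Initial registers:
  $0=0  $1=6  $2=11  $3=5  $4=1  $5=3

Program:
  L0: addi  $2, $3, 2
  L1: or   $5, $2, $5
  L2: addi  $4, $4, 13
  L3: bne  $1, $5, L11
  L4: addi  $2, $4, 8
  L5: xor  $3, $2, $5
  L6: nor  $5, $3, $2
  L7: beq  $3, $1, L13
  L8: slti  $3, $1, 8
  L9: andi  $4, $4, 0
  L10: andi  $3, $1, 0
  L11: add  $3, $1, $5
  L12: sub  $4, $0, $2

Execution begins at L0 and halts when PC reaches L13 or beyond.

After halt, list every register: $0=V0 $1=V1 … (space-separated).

$0=0 $1=6 $2=22 $3=13 $4=65514 $5=7

#0 addi  $2, $3, 2 ; 0/6/7/5/1/3
#1 or   $5, $2, $5 ; 0/6/7/5/1/7
#2 addi  $4, $4, 13 ; 0/6/7/5/14/7
#3 bne  $1, $5, L11 ; 0/6/7/5/14/7 ; →target
#4 addi  $2, $4, 8 ; 0/6/22/5/14/7
#11 add  $3, $1, $5 ; 0/6/22/13/14/7
#12 sub  $4, $0, $2 ; 0/6/22/13/65514/7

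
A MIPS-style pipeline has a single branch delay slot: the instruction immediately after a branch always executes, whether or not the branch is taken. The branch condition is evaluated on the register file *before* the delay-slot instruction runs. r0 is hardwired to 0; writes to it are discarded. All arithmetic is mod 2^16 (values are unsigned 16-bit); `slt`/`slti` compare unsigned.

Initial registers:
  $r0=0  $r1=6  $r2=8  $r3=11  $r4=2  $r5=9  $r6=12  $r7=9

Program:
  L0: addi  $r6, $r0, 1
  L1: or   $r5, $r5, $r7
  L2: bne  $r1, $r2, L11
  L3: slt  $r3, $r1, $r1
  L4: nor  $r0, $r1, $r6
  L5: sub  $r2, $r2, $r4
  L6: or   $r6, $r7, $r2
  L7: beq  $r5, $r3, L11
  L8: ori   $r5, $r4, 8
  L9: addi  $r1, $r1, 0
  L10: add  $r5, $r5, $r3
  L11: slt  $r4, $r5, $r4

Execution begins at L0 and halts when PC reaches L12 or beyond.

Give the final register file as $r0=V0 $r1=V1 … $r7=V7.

PC=0  addi  $r6, $r0, 1      | $r0=0 $r1=6 $r2=8 $r3=11 $r4=2 $r5=9 $r6=1 $r7=9
PC=1  or   $r5, $r5, $r7     | $r0=0 $r1=6 $r2=8 $r3=11 $r4=2 $r5=9 $r6=1 $r7=9
PC=2  bne  $r1, $r2, L11     | $r0=0 $r1=6 $r2=8 $r3=11 $r4=2 $r5=9 $r6=1 $r7=9  [TAKEN]
PC=3  slt  $r3, $r1, $r1     | $r0=0 $r1=6 $r2=8 $r3=0 $r4=2 $r5=9 $r6=1 $r7=9
PC=11 slt  $r4, $r5, $r4     | $r0=0 $r1=6 $r2=8 $r3=0 $r4=0 $r5=9 $r6=1 $r7=9

$r0=0 $r1=6 $r2=8 $r3=0 $r4=0 $r5=9 $r6=1 $r7=9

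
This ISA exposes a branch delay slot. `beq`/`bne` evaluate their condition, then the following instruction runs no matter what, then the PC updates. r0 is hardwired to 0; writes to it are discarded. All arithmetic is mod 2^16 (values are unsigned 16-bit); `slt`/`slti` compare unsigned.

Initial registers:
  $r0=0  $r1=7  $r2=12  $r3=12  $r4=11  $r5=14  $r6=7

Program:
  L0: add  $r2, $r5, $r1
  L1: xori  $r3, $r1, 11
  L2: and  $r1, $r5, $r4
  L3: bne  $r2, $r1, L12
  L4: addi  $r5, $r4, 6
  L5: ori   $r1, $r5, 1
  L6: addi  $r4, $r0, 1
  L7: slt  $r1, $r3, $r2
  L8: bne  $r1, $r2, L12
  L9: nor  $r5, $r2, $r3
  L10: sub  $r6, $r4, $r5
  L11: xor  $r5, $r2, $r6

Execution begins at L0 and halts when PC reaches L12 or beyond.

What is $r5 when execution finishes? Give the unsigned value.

  step pc=0: add  $r2, $r5, $r1  regs=(0,7,21,12,11,14,7)
  step pc=1: xori  $r3, $r1, 11  regs=(0,7,21,12,11,14,7)
  step pc=2: and  $r1, $r5, $r4  regs=(0,10,21,12,11,14,7)
  step pc=3: bne  $r2, $r1, L12  cond=T  regs=(0,10,21,12,11,14,7)
  step pc=4: addi  $r5, $r4, 6  regs=(0,10,21,12,11,17,7)

17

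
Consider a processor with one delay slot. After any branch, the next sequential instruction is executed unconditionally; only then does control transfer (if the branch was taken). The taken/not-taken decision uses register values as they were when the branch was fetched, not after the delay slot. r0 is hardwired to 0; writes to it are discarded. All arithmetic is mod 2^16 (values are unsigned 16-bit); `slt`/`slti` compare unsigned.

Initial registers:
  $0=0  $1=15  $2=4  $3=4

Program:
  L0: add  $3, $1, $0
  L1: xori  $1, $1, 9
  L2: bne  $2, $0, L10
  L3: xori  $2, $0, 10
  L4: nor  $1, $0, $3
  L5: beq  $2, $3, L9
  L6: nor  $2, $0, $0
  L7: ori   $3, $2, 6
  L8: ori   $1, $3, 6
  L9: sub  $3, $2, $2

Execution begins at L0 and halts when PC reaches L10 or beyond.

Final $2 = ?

PC=0  add  $3, $1, $0        | $0=0 $1=15 $2=4 $3=15
PC=1  xori  $1, $1, 9        | $0=0 $1=6 $2=4 $3=15
PC=2  bne  $2, $0, L10       | $0=0 $1=6 $2=4 $3=15  [TAKEN]
PC=3  xori  $2, $0, 10       | $0=0 $1=6 $2=10 $3=15

10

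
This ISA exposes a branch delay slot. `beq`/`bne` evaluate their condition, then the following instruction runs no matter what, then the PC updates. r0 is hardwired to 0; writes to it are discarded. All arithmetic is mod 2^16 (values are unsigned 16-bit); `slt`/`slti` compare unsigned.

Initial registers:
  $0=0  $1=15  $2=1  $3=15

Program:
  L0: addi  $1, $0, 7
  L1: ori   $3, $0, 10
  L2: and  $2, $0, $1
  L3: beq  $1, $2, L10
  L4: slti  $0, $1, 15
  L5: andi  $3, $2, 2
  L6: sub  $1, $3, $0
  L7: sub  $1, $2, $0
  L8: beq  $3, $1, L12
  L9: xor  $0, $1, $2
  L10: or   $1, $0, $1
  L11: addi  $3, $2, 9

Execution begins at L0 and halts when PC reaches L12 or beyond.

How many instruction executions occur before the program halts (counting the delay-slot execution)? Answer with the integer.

[0] addi  $1, $0, 7  →  {$0:0, $1:7, $2:1, $3:15}
[1] ori   $3, $0, 10  →  {$0:0, $1:7, $2:1, $3:10}
[2] and  $2, $0, $1  →  {$0:0, $1:7, $2:0, $3:10}
[3] beq  $1, $2, L10  →  {$0:0, $1:7, $2:0, $3:10}  ⟨branch fallthrough⟩
[4] slti  $0, $1, 15  →  {$0:0, $1:7, $2:0, $3:10}
[5] andi  $3, $2, 2  →  {$0:0, $1:7, $2:0, $3:0}
[6] sub  $1, $3, $0  →  {$0:0, $1:0, $2:0, $3:0}
[7] sub  $1, $2, $0  →  {$0:0, $1:0, $2:0, $3:0}
[8] beq  $3, $1, L12  →  {$0:0, $1:0, $2:0, $3:0}  ⟨branch taken⟩
[9] xor  $0, $1, $2  →  {$0:0, $1:0, $2:0, $3:0}

10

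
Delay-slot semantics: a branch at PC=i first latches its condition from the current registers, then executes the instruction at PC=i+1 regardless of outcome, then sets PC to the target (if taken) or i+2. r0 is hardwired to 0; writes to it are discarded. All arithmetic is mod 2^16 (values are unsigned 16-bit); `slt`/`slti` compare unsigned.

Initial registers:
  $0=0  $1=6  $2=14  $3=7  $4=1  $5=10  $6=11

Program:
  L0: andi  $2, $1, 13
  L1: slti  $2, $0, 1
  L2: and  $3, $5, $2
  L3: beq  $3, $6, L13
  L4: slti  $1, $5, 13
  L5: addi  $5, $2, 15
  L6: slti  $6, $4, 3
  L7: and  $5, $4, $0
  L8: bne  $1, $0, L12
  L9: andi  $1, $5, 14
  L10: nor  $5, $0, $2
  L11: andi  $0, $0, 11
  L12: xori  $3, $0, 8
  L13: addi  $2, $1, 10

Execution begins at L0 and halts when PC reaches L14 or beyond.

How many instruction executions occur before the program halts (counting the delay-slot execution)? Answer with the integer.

#0 andi  $2, $1, 13 ; 0/6/4/7/1/10/11
#1 slti  $2, $0, 1 ; 0/6/1/7/1/10/11
#2 and  $3, $5, $2 ; 0/6/1/0/1/10/11
#3 beq  $3, $6, L13 ; 0/6/1/0/1/10/11 ; →fallthru
#4 slti  $1, $5, 13 ; 0/1/1/0/1/10/11
#5 addi  $5, $2, 15 ; 0/1/1/0/1/16/11
#6 slti  $6, $4, 3 ; 0/1/1/0/1/16/1
#7 and  $5, $4, $0 ; 0/1/1/0/1/0/1
#8 bne  $1, $0, L12 ; 0/1/1/0/1/0/1 ; →target
#9 andi  $1, $5, 14 ; 0/0/1/0/1/0/1
#12 xori  $3, $0, 8 ; 0/0/1/8/1/0/1
#13 addi  $2, $1, 10 ; 0/0/10/8/1/0/1

12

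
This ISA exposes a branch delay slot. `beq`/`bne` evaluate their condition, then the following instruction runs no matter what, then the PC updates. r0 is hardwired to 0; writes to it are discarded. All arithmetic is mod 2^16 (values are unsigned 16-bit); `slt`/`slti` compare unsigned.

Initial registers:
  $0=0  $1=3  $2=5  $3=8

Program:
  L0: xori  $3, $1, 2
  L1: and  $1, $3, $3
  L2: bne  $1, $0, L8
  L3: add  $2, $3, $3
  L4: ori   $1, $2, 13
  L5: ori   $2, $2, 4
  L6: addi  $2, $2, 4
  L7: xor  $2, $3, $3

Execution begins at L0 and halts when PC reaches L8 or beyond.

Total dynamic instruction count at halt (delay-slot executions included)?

PC=0  xori  $3, $1, 2        | $0=0 $1=3 $2=5 $3=1
PC=1  and  $1, $3, $3        | $0=0 $1=1 $2=5 $3=1
PC=2  bne  $1, $0, L8        | $0=0 $1=1 $2=5 $3=1  [TAKEN]
PC=3  add  $2, $3, $3        | $0=0 $1=1 $2=2 $3=1

4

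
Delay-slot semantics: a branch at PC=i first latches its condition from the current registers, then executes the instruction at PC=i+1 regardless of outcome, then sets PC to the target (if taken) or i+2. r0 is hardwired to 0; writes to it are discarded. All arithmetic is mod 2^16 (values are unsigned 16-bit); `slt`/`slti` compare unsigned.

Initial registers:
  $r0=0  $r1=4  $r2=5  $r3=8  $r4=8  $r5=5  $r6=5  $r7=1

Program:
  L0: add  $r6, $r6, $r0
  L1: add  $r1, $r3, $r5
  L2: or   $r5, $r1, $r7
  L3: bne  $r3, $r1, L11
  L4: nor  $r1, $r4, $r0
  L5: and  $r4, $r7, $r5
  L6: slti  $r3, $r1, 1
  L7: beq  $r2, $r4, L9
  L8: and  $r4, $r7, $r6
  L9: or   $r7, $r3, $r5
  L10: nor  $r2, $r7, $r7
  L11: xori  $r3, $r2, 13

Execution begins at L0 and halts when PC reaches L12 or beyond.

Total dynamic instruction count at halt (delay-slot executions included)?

6

PC=0  add  $r6, $r6, $r0     | $r0=0 $r1=4 $r2=5 $r3=8 $r4=8 $r5=5 $r6=5 $r7=1
PC=1  add  $r1, $r3, $r5     | $r0=0 $r1=13 $r2=5 $r3=8 $r4=8 $r5=5 $r6=5 $r7=1
PC=2  or   $r5, $r1, $r7     | $r0=0 $r1=13 $r2=5 $r3=8 $r4=8 $r5=13 $r6=5 $r7=1
PC=3  bne  $r3, $r1, L11     | $r0=0 $r1=13 $r2=5 $r3=8 $r4=8 $r5=13 $r6=5 $r7=1  [TAKEN]
PC=4  nor  $r1, $r4, $r0     | $r0=0 $r1=65527 $r2=5 $r3=8 $r4=8 $r5=13 $r6=5 $r7=1
PC=11 xori  $r3, $r2, 13     | $r0=0 $r1=65527 $r2=5 $r3=8 $r4=8 $r5=13 $r6=5 $r7=1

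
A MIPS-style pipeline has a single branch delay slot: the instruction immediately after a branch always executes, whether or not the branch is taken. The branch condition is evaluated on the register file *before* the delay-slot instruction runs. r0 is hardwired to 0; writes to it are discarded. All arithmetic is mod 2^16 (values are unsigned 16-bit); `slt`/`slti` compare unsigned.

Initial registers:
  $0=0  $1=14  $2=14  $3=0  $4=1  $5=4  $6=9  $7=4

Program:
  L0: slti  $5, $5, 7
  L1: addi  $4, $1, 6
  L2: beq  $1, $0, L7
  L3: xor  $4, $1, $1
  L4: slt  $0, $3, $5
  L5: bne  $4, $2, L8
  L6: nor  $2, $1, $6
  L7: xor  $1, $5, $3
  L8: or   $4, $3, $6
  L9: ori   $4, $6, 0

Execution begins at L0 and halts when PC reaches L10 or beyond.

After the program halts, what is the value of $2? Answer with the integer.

65520

  step pc=0: slti  $5, $5, 7  regs=(0,14,14,0,1,1,9,4)
  step pc=1: addi  $4, $1, 6  regs=(0,14,14,0,20,1,9,4)
  step pc=2: beq  $1, $0, L7  cond=F  regs=(0,14,14,0,20,1,9,4)
  step pc=3: xor  $4, $1, $1  regs=(0,14,14,0,0,1,9,4)
  step pc=4: slt  $0, $3, $5  regs=(0,14,14,0,0,1,9,4)
  step pc=5: bne  $4, $2, L8  cond=T  regs=(0,14,14,0,0,1,9,4)
  step pc=6: nor  $2, $1, $6  regs=(0,14,65520,0,0,1,9,4)
  step pc=8: or   $4, $3, $6  regs=(0,14,65520,0,9,1,9,4)
  step pc=9: ori   $4, $6, 0  regs=(0,14,65520,0,9,1,9,4)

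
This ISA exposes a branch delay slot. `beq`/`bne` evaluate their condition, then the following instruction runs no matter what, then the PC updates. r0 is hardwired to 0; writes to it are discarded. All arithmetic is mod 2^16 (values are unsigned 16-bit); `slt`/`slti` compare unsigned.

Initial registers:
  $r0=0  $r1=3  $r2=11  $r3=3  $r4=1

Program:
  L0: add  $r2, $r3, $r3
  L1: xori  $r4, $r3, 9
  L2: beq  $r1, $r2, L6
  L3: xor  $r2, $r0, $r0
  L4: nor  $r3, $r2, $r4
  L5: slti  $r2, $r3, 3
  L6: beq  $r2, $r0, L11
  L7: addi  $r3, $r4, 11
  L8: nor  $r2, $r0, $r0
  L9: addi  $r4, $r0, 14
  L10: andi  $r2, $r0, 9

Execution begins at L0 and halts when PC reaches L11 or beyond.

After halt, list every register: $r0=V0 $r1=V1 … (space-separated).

$r0=0 $r1=3 $r2=0 $r3=21 $r4=10

  step pc=0: add  $r2, $r3, $r3  regs=(0,3,6,3,1)
  step pc=1: xori  $r4, $r3, 9  regs=(0,3,6,3,10)
  step pc=2: beq  $r1, $r2, L6  cond=F  regs=(0,3,6,3,10)
  step pc=3: xor  $r2, $r0, $r0  regs=(0,3,0,3,10)
  step pc=4: nor  $r3, $r2, $r4  regs=(0,3,0,65525,10)
  step pc=5: slti  $r2, $r3, 3  regs=(0,3,0,65525,10)
  step pc=6: beq  $r2, $r0, L11  cond=T  regs=(0,3,0,65525,10)
  step pc=7: addi  $r3, $r4, 11  regs=(0,3,0,21,10)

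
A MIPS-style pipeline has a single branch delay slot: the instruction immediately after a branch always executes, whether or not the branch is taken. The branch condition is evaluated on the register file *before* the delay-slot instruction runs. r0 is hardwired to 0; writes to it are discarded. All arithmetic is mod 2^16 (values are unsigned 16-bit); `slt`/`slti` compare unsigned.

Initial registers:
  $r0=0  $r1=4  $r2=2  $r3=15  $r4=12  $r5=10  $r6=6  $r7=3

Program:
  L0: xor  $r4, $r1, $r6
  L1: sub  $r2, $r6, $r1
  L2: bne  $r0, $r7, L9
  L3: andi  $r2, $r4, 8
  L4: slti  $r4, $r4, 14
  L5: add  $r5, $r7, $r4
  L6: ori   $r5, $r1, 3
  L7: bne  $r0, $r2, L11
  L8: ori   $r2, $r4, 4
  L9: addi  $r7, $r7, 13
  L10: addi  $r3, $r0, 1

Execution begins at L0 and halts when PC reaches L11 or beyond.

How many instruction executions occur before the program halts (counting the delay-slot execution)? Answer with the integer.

[0] xor  $r4, $r1, $r6  →  {$r0:0, $r1:4, $r2:2, $r3:15, $r4:2, $r5:10, $r6:6, $r7:3}
[1] sub  $r2, $r6, $r1  →  {$r0:0, $r1:4, $r2:2, $r3:15, $r4:2, $r5:10, $r6:6, $r7:3}
[2] bne  $r0, $r7, L9  →  {$r0:0, $r1:4, $r2:2, $r3:15, $r4:2, $r5:10, $r6:6, $r7:3}  ⟨branch taken⟩
[3] andi  $r2, $r4, 8  →  {$r0:0, $r1:4, $r2:0, $r3:15, $r4:2, $r5:10, $r6:6, $r7:3}
[9] addi  $r7, $r7, 13  →  {$r0:0, $r1:4, $r2:0, $r3:15, $r4:2, $r5:10, $r6:6, $r7:16}
[10] addi  $r3, $r0, 1  →  {$r0:0, $r1:4, $r2:0, $r3:1, $r4:2, $r5:10, $r6:6, $r7:16}

6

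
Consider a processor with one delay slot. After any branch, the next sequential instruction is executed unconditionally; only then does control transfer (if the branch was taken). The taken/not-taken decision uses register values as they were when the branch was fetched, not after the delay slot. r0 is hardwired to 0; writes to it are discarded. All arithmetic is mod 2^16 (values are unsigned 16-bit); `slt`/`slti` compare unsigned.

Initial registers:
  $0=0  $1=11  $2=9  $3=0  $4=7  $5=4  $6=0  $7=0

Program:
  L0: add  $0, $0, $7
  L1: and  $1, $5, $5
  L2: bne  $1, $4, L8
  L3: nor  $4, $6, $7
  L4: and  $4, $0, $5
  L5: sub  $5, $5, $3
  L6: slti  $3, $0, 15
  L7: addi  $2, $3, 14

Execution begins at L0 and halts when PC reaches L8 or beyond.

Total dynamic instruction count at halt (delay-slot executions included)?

PC=0  add  $0, $0, $7        | $0=0 $1=11 $2=9 $3=0 $4=7 $5=4 $6=0 $7=0
PC=1  and  $1, $5, $5        | $0=0 $1=4 $2=9 $3=0 $4=7 $5=4 $6=0 $7=0
PC=2  bne  $1, $4, L8        | $0=0 $1=4 $2=9 $3=0 $4=7 $5=4 $6=0 $7=0  [TAKEN]
PC=3  nor  $4, $6, $7        | $0=0 $1=4 $2=9 $3=0 $4=65535 $5=4 $6=0 $7=0

4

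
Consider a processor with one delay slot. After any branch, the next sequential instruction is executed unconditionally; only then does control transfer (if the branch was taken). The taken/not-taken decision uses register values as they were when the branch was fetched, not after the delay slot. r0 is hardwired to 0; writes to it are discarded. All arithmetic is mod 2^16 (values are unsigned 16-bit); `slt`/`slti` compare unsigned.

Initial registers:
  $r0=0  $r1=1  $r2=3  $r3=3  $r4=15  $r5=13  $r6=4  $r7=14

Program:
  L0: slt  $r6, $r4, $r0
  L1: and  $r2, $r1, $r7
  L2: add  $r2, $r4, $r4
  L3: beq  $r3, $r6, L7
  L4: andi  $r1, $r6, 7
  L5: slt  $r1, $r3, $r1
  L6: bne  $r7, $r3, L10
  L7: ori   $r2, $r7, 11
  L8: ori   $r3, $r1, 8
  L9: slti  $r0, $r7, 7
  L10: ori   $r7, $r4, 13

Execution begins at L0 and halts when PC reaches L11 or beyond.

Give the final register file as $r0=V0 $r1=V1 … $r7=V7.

PC=0  slt  $r6, $r4, $r0     | $r0=0 $r1=1 $r2=3 $r3=3 $r4=15 $r5=13 $r6=0 $r7=14
PC=1  and  $r2, $r1, $r7     | $r0=0 $r1=1 $r2=0 $r3=3 $r4=15 $r5=13 $r6=0 $r7=14
PC=2  add  $r2, $r4, $r4     | $r0=0 $r1=1 $r2=30 $r3=3 $r4=15 $r5=13 $r6=0 $r7=14
PC=3  beq  $r3, $r6, L7      | $r0=0 $r1=1 $r2=30 $r3=3 $r4=15 $r5=13 $r6=0 $r7=14  [not taken]
PC=4  andi  $r1, $r6, 7      | $r0=0 $r1=0 $r2=30 $r3=3 $r4=15 $r5=13 $r6=0 $r7=14
PC=5  slt  $r1, $r3, $r1     | $r0=0 $r1=0 $r2=30 $r3=3 $r4=15 $r5=13 $r6=0 $r7=14
PC=6  bne  $r7, $r3, L10     | $r0=0 $r1=0 $r2=30 $r3=3 $r4=15 $r5=13 $r6=0 $r7=14  [TAKEN]
PC=7  ori   $r2, $r7, 11     | $r0=0 $r1=0 $r2=15 $r3=3 $r4=15 $r5=13 $r6=0 $r7=14
PC=10 ori   $r7, $r4, 13     | $r0=0 $r1=0 $r2=15 $r3=3 $r4=15 $r5=13 $r6=0 $r7=15

$r0=0 $r1=0 $r2=15 $r3=3 $r4=15 $r5=13 $r6=0 $r7=15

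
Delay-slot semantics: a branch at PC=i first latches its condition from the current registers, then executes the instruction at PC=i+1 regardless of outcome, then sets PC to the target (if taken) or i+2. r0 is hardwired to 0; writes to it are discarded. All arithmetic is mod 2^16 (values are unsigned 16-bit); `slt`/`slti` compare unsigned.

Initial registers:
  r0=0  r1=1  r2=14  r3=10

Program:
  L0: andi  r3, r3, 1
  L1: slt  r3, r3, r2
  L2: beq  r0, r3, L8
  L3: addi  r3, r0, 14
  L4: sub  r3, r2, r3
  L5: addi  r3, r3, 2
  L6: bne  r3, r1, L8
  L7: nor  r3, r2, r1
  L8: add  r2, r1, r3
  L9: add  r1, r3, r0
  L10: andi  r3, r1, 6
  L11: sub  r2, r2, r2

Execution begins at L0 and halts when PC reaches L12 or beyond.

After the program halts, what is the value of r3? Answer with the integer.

0

[0] andi  r3, r3, 1  →  {r0:0, r1:1, r2:14, r3:0}
[1] slt  r3, r3, r2  →  {r0:0, r1:1, r2:14, r3:1}
[2] beq  r0, r3, L8  →  {r0:0, r1:1, r2:14, r3:1}  ⟨branch fallthrough⟩
[3] addi  r3, r0, 14  →  {r0:0, r1:1, r2:14, r3:14}
[4] sub  r3, r2, r3  →  {r0:0, r1:1, r2:14, r3:0}
[5] addi  r3, r3, 2  →  {r0:0, r1:1, r2:14, r3:2}
[6] bne  r3, r1, L8  →  {r0:0, r1:1, r2:14, r3:2}  ⟨branch taken⟩
[7] nor  r3, r2, r1  →  {r0:0, r1:1, r2:14, r3:65520}
[8] add  r2, r1, r3  →  {r0:0, r1:1, r2:65521, r3:65520}
[9] add  r1, r3, r0  →  {r0:0, r1:65520, r2:65521, r3:65520}
[10] andi  r3, r1, 6  →  {r0:0, r1:65520, r2:65521, r3:0}
[11] sub  r2, r2, r2  →  {r0:0, r1:65520, r2:0, r3:0}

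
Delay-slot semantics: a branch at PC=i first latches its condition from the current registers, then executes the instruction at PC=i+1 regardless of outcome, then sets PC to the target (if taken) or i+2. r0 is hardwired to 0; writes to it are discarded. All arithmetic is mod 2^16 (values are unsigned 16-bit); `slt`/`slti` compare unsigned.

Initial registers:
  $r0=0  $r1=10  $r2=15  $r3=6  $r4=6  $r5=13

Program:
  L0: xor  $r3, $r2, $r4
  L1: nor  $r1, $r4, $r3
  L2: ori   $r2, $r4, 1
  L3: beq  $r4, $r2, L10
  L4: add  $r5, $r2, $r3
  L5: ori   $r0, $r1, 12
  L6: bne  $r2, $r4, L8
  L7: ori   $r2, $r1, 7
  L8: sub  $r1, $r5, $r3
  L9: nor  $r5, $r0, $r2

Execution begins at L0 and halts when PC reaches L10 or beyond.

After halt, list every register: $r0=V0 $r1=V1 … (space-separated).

$r0=0 $r1=7 $r2=65527 $r3=9 $r4=6 $r5=8

[0] xor  $r3, $r2, $r4  →  {$r0:0, $r1:10, $r2:15, $r3:9, $r4:6, $r5:13}
[1] nor  $r1, $r4, $r3  →  {$r0:0, $r1:65520, $r2:15, $r3:9, $r4:6, $r5:13}
[2] ori   $r2, $r4, 1  →  {$r0:0, $r1:65520, $r2:7, $r3:9, $r4:6, $r5:13}
[3] beq  $r4, $r2, L10  →  {$r0:0, $r1:65520, $r2:7, $r3:9, $r4:6, $r5:13}  ⟨branch fallthrough⟩
[4] add  $r5, $r2, $r3  →  {$r0:0, $r1:65520, $r2:7, $r3:9, $r4:6, $r5:16}
[5] ori   $r0, $r1, 12  →  {$r0:0, $r1:65520, $r2:7, $r3:9, $r4:6, $r5:16}
[6] bne  $r2, $r4, L8  →  {$r0:0, $r1:65520, $r2:7, $r3:9, $r4:6, $r5:16}  ⟨branch taken⟩
[7] ori   $r2, $r1, 7  →  {$r0:0, $r1:65520, $r2:65527, $r3:9, $r4:6, $r5:16}
[8] sub  $r1, $r5, $r3  →  {$r0:0, $r1:7, $r2:65527, $r3:9, $r4:6, $r5:16}
[9] nor  $r5, $r0, $r2  →  {$r0:0, $r1:7, $r2:65527, $r3:9, $r4:6, $r5:8}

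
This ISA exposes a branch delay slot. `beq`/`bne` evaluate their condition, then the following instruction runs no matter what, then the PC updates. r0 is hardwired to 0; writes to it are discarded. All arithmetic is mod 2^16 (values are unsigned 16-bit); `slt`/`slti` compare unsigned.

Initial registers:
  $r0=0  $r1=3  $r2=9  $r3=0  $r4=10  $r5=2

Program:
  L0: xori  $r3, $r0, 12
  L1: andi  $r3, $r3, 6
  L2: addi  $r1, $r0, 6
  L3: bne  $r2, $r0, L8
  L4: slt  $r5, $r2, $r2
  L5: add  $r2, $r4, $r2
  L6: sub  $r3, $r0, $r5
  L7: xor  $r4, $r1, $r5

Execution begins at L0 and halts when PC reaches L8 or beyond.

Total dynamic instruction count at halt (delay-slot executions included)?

5

PC=0  xori  $r3, $r0, 12     | $r0=0 $r1=3 $r2=9 $r3=12 $r4=10 $r5=2
PC=1  andi  $r3, $r3, 6      | $r0=0 $r1=3 $r2=9 $r3=4 $r4=10 $r5=2
PC=2  addi  $r1, $r0, 6      | $r0=0 $r1=6 $r2=9 $r3=4 $r4=10 $r5=2
PC=3  bne  $r2, $r0, L8      | $r0=0 $r1=6 $r2=9 $r3=4 $r4=10 $r5=2  [TAKEN]
PC=4  slt  $r5, $r2, $r2     | $r0=0 $r1=6 $r2=9 $r3=4 $r4=10 $r5=0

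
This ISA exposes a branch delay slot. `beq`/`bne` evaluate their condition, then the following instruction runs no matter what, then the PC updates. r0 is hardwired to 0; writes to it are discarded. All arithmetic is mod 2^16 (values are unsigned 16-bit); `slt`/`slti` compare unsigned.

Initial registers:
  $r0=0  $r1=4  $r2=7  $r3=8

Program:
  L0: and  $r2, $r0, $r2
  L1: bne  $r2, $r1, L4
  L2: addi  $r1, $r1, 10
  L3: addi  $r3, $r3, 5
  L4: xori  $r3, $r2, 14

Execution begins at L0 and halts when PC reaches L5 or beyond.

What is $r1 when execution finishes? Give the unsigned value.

14

#0 and  $r2, $r0, $r2 ; 0/4/0/8
#1 bne  $r2, $r1, L4 ; 0/4/0/8 ; →target
#2 addi  $r1, $r1, 10 ; 0/14/0/8
#4 xori  $r3, $r2, 14 ; 0/14/0/14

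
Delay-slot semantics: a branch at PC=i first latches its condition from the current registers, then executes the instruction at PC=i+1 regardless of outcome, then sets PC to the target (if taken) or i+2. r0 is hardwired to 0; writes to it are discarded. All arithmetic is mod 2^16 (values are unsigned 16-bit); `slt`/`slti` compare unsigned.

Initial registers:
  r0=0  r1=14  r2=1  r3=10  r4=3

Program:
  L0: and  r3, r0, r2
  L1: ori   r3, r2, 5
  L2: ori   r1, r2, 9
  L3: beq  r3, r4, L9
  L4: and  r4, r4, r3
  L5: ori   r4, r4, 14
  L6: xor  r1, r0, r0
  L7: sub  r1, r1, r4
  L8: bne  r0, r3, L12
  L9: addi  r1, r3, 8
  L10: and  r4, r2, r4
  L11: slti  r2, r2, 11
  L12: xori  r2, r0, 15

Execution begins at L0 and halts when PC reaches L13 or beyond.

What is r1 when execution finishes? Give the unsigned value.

PC=0  and  r3, r0, r2        | r0=0 r1=14 r2=1 r3=0 r4=3
PC=1  ori   r3, r2, 5        | r0=0 r1=14 r2=1 r3=5 r4=3
PC=2  ori   r1, r2, 9        | r0=0 r1=9 r2=1 r3=5 r4=3
PC=3  beq  r3, r4, L9        | r0=0 r1=9 r2=1 r3=5 r4=3  [not taken]
PC=4  and  r4, r4, r3        | r0=0 r1=9 r2=1 r3=5 r4=1
PC=5  ori   r4, r4, 14       | r0=0 r1=9 r2=1 r3=5 r4=15
PC=6  xor  r1, r0, r0        | r0=0 r1=0 r2=1 r3=5 r4=15
PC=7  sub  r1, r1, r4        | r0=0 r1=65521 r2=1 r3=5 r4=15
PC=8  bne  r0, r3, L12       | r0=0 r1=65521 r2=1 r3=5 r4=15  [TAKEN]
PC=9  addi  r1, r3, 8        | r0=0 r1=13 r2=1 r3=5 r4=15
PC=12 xori  r2, r0, 15       | r0=0 r1=13 r2=15 r3=5 r4=15

13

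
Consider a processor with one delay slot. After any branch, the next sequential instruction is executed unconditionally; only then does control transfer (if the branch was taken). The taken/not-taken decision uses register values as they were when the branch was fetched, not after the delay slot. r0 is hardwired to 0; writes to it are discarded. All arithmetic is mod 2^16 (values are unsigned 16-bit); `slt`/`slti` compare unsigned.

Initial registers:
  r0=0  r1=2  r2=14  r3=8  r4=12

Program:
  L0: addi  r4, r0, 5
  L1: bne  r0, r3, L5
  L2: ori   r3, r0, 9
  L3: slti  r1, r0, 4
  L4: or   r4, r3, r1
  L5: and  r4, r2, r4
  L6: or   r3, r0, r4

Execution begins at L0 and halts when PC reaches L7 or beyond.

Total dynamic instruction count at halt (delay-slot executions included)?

#0 addi  r4, r0, 5 ; 0/2/14/8/5
#1 bne  r0, r3, L5 ; 0/2/14/8/5 ; →target
#2 ori   r3, r0, 9 ; 0/2/14/9/5
#5 and  r4, r2, r4 ; 0/2/14/9/4
#6 or   r3, r0, r4 ; 0/2/14/4/4

5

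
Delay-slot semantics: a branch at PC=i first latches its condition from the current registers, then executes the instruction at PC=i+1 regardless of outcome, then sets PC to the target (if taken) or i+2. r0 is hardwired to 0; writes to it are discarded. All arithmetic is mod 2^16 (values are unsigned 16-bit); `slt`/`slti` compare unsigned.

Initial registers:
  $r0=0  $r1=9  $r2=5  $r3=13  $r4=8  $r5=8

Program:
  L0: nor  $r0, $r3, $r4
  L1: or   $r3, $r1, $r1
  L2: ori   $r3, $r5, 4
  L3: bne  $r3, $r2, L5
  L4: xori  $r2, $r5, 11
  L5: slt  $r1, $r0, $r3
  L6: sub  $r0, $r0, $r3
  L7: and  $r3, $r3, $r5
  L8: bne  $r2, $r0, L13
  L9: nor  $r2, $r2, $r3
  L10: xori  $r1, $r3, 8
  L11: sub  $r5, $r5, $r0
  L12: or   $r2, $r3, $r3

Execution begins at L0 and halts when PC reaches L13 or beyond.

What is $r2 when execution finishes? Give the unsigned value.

65524

  step pc=0: nor  $r0, $r3, $r4  regs=(0,9,5,13,8,8)
  step pc=1: or   $r3, $r1, $r1  regs=(0,9,5,9,8,8)
  step pc=2: ori   $r3, $r5, 4  regs=(0,9,5,12,8,8)
  step pc=3: bne  $r3, $r2, L5  cond=T  regs=(0,9,5,12,8,8)
  step pc=4: xori  $r2, $r5, 11  regs=(0,9,3,12,8,8)
  step pc=5: slt  $r1, $r0, $r3  regs=(0,1,3,12,8,8)
  step pc=6: sub  $r0, $r0, $r3  regs=(0,1,3,12,8,8)
  step pc=7: and  $r3, $r3, $r5  regs=(0,1,3,8,8,8)
  step pc=8: bne  $r2, $r0, L13  cond=T  regs=(0,1,3,8,8,8)
  step pc=9: nor  $r2, $r2, $r3  regs=(0,1,65524,8,8,8)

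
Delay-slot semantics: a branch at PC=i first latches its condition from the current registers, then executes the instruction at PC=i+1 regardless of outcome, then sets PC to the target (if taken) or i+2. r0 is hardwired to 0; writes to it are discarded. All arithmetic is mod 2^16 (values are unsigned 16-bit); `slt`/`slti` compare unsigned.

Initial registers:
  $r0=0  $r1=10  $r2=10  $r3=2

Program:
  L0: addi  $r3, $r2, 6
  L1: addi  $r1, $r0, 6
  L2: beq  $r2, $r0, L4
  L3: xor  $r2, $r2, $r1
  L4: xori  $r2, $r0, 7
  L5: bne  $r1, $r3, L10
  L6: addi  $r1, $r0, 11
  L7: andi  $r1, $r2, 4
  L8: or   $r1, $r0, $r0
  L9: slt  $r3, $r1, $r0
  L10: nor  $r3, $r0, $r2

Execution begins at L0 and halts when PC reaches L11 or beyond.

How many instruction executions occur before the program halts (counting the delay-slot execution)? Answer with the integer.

8

#0 addi  $r3, $r2, 6 ; 0/10/10/16
#1 addi  $r1, $r0, 6 ; 0/6/10/16
#2 beq  $r2, $r0, L4 ; 0/6/10/16 ; →fallthru
#3 xor  $r2, $r2, $r1 ; 0/6/12/16
#4 xori  $r2, $r0, 7 ; 0/6/7/16
#5 bne  $r1, $r3, L10 ; 0/6/7/16 ; →target
#6 addi  $r1, $r0, 11 ; 0/11/7/16
#10 nor  $r3, $r0, $r2 ; 0/11/7/65528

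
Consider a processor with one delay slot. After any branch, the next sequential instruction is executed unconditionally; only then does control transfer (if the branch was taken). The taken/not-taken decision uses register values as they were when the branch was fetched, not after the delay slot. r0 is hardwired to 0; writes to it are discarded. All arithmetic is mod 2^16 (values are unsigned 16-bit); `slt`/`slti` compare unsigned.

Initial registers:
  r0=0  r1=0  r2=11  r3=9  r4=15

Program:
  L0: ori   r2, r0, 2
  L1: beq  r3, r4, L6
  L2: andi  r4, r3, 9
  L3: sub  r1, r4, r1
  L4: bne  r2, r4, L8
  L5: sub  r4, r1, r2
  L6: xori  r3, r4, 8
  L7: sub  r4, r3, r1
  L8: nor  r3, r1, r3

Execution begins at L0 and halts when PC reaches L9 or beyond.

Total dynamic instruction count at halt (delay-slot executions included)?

7

PC=0  ori   r2, r0, 2        | r0=0 r1=0 r2=2 r3=9 r4=15
PC=1  beq  r3, r4, L6        | r0=0 r1=0 r2=2 r3=9 r4=15  [not taken]
PC=2  andi  r4, r3, 9        | r0=0 r1=0 r2=2 r3=9 r4=9
PC=3  sub  r1, r4, r1        | r0=0 r1=9 r2=2 r3=9 r4=9
PC=4  bne  r2, r4, L8        | r0=0 r1=9 r2=2 r3=9 r4=9  [TAKEN]
PC=5  sub  r4, r1, r2        | r0=0 r1=9 r2=2 r3=9 r4=7
PC=8  nor  r3, r1, r3        | r0=0 r1=9 r2=2 r3=65526 r4=7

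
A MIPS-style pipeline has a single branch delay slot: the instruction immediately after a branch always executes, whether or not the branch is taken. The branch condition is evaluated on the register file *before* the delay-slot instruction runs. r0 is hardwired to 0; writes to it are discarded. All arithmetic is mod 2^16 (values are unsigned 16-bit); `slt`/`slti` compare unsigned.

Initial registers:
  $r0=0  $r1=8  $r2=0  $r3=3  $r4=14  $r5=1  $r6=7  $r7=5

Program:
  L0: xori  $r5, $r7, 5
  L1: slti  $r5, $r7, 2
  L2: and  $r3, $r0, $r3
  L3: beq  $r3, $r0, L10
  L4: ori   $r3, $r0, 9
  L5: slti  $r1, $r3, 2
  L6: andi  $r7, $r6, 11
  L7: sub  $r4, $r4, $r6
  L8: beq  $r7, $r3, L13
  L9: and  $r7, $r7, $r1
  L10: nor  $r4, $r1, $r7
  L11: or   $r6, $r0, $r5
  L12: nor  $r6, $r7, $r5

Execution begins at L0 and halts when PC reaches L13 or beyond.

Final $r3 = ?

PC=0  xori  $r5, $r7, 5      | $r0=0 $r1=8 $r2=0 $r3=3 $r4=14 $r5=0 $r6=7 $r7=5
PC=1  slti  $r5, $r7, 2      | $r0=0 $r1=8 $r2=0 $r3=3 $r4=14 $r5=0 $r6=7 $r7=5
PC=2  and  $r3, $r0, $r3     | $r0=0 $r1=8 $r2=0 $r3=0 $r4=14 $r5=0 $r6=7 $r7=5
PC=3  beq  $r3, $r0, L10     | $r0=0 $r1=8 $r2=0 $r3=0 $r4=14 $r5=0 $r6=7 $r7=5  [TAKEN]
PC=4  ori   $r3, $r0, 9      | $r0=0 $r1=8 $r2=0 $r3=9 $r4=14 $r5=0 $r6=7 $r7=5
PC=10 nor  $r4, $r1, $r7     | $r0=0 $r1=8 $r2=0 $r3=9 $r4=65522 $r5=0 $r6=7 $r7=5
PC=11 or   $r6, $r0, $r5     | $r0=0 $r1=8 $r2=0 $r3=9 $r4=65522 $r5=0 $r6=0 $r7=5
PC=12 nor  $r6, $r7, $r5     | $r0=0 $r1=8 $r2=0 $r3=9 $r4=65522 $r5=0 $r6=65530 $r7=5

9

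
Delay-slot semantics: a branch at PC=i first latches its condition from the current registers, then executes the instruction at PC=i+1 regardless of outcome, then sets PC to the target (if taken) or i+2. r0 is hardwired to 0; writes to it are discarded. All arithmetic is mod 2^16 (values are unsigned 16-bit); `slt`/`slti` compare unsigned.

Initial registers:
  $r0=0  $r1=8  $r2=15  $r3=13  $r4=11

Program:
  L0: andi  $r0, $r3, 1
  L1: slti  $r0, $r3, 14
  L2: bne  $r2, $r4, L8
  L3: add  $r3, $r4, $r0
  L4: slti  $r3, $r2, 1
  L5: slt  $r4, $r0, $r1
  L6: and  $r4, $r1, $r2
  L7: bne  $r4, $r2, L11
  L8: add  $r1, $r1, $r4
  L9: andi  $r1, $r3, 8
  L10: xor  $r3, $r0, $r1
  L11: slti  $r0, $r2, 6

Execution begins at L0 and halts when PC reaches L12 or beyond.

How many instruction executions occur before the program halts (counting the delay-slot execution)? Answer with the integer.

#0 andi  $r0, $r3, 1 ; 0/8/15/13/11
#1 slti  $r0, $r3, 14 ; 0/8/15/13/11
#2 bne  $r2, $r4, L8 ; 0/8/15/13/11 ; →target
#3 add  $r3, $r4, $r0 ; 0/8/15/11/11
#8 add  $r1, $r1, $r4 ; 0/19/15/11/11
#9 andi  $r1, $r3, 8 ; 0/8/15/11/11
#10 xor  $r3, $r0, $r1 ; 0/8/15/8/11
#11 slti  $r0, $r2, 6 ; 0/8/15/8/11

8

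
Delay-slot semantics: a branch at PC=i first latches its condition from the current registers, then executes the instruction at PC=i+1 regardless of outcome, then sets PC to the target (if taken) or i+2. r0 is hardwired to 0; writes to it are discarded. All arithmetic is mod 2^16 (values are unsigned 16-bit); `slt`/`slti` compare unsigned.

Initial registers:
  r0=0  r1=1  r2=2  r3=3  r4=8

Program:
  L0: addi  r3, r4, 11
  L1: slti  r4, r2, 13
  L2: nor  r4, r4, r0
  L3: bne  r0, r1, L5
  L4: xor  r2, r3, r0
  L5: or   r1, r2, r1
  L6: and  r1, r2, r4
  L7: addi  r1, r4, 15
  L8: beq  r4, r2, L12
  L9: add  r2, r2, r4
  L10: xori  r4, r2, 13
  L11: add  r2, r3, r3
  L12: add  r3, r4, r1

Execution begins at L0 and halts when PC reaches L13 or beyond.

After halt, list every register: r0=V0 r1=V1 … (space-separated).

r0=0 r1=13 r2=38 r3=41 r4=28

#0 addi  r3, r4, 11 ; 0/1/2/19/8
#1 slti  r4, r2, 13 ; 0/1/2/19/1
#2 nor  r4, r4, r0 ; 0/1/2/19/65534
#3 bne  r0, r1, L5 ; 0/1/2/19/65534 ; →target
#4 xor  r2, r3, r0 ; 0/1/19/19/65534
#5 or   r1, r2, r1 ; 0/19/19/19/65534
#6 and  r1, r2, r4 ; 0/18/19/19/65534
#7 addi  r1, r4, 15 ; 0/13/19/19/65534
#8 beq  r4, r2, L12 ; 0/13/19/19/65534 ; →fallthru
#9 add  r2, r2, r4 ; 0/13/17/19/65534
#10 xori  r4, r2, 13 ; 0/13/17/19/28
#11 add  r2, r3, r3 ; 0/13/38/19/28
#12 add  r3, r4, r1 ; 0/13/38/41/28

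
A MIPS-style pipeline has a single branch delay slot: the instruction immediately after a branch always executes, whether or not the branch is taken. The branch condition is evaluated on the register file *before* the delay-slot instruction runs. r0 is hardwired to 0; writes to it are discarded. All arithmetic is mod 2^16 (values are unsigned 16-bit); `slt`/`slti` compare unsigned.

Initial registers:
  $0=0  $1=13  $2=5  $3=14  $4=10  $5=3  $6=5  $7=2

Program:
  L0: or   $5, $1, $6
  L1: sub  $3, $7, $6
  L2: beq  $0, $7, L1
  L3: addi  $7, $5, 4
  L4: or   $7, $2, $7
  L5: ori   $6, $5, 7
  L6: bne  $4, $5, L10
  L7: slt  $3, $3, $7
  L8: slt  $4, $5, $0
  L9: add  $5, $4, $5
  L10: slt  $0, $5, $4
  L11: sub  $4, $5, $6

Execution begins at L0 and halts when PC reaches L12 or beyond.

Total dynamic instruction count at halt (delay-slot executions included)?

[0] or   $5, $1, $6  →  {$0:0, $1:13, $2:5, $3:14, $4:10, $5:13, $6:5, $7:2}
[1] sub  $3, $7, $6  →  {$0:0, $1:13, $2:5, $3:65533, $4:10, $5:13, $6:5, $7:2}
[2] beq  $0, $7, L1  →  {$0:0, $1:13, $2:5, $3:65533, $4:10, $5:13, $6:5, $7:2}  ⟨branch fallthrough⟩
[3] addi  $7, $5, 4  →  {$0:0, $1:13, $2:5, $3:65533, $4:10, $5:13, $6:5, $7:17}
[4] or   $7, $2, $7  →  {$0:0, $1:13, $2:5, $3:65533, $4:10, $5:13, $6:5, $7:21}
[5] ori   $6, $5, 7  →  {$0:0, $1:13, $2:5, $3:65533, $4:10, $5:13, $6:15, $7:21}
[6] bne  $4, $5, L10  →  {$0:0, $1:13, $2:5, $3:65533, $4:10, $5:13, $6:15, $7:21}  ⟨branch taken⟩
[7] slt  $3, $3, $7  →  {$0:0, $1:13, $2:5, $3:0, $4:10, $5:13, $6:15, $7:21}
[10] slt  $0, $5, $4  →  {$0:0, $1:13, $2:5, $3:0, $4:10, $5:13, $6:15, $7:21}
[11] sub  $4, $5, $6  →  {$0:0, $1:13, $2:5, $3:0, $4:65534, $5:13, $6:15, $7:21}

10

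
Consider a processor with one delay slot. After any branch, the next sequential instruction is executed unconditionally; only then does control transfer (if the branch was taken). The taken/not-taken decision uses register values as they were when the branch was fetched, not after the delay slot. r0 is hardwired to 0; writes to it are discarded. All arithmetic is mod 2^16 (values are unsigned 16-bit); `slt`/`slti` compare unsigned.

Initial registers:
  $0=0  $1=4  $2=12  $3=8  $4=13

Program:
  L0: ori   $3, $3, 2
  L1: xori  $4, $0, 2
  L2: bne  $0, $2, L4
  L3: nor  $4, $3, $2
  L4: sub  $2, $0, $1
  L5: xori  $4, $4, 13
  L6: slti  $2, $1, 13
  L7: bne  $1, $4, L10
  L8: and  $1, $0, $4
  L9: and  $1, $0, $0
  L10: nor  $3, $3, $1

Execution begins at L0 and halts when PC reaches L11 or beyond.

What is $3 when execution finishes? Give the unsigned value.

65525

  step pc=0: ori   $3, $3, 2  regs=(0,4,12,10,13)
  step pc=1: xori  $4, $0, 2  regs=(0,4,12,10,2)
  step pc=2: bne  $0, $2, L4  cond=T  regs=(0,4,12,10,2)
  step pc=3: nor  $4, $3, $2  regs=(0,4,12,10,65521)
  step pc=4: sub  $2, $0, $1  regs=(0,4,65532,10,65521)
  step pc=5: xori  $4, $4, 13  regs=(0,4,65532,10,65532)
  step pc=6: slti  $2, $1, 13  regs=(0,4,1,10,65532)
  step pc=7: bne  $1, $4, L10  cond=T  regs=(0,4,1,10,65532)
  step pc=8: and  $1, $0, $4  regs=(0,0,1,10,65532)
  step pc=10: nor  $3, $3, $1  regs=(0,0,1,65525,65532)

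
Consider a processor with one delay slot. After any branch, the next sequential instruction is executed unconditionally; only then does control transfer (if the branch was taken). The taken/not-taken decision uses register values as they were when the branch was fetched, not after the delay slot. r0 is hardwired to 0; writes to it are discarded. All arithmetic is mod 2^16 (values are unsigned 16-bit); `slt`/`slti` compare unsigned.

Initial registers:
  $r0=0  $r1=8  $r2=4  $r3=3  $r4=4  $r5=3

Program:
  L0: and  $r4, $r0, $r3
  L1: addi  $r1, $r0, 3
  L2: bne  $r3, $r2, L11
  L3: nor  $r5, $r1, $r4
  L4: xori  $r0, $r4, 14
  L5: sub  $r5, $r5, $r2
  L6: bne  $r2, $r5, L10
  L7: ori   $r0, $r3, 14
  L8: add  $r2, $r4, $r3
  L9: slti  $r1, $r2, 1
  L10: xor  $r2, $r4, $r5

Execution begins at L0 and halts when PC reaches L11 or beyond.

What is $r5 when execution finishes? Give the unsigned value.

65532

#0 and  $r4, $r0, $r3 ; 0/8/4/3/0/3
#1 addi  $r1, $r0, 3 ; 0/3/4/3/0/3
#2 bne  $r3, $r2, L11 ; 0/3/4/3/0/3 ; →target
#3 nor  $r5, $r1, $r4 ; 0/3/4/3/0/65532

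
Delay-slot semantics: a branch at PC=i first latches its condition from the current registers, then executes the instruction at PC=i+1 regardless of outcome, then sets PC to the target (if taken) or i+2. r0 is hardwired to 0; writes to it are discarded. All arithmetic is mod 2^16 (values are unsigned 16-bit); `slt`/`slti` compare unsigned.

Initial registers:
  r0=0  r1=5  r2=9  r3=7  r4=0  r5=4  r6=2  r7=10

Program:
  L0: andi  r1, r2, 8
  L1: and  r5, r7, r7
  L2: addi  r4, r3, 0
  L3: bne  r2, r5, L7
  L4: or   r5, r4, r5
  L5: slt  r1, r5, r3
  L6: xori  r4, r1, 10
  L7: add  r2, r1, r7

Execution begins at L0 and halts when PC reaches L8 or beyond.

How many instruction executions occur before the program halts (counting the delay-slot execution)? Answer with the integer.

  step pc=0: andi  r1, r2, 8  regs=(0,8,9,7,0,4,2,10)
  step pc=1: and  r5, r7, r7  regs=(0,8,9,7,0,10,2,10)
  step pc=2: addi  r4, r3, 0  regs=(0,8,9,7,7,10,2,10)
  step pc=3: bne  r2, r5, L7  cond=T  regs=(0,8,9,7,7,10,2,10)
  step pc=4: or   r5, r4, r5  regs=(0,8,9,7,7,15,2,10)
  step pc=7: add  r2, r1, r7  regs=(0,8,18,7,7,15,2,10)

6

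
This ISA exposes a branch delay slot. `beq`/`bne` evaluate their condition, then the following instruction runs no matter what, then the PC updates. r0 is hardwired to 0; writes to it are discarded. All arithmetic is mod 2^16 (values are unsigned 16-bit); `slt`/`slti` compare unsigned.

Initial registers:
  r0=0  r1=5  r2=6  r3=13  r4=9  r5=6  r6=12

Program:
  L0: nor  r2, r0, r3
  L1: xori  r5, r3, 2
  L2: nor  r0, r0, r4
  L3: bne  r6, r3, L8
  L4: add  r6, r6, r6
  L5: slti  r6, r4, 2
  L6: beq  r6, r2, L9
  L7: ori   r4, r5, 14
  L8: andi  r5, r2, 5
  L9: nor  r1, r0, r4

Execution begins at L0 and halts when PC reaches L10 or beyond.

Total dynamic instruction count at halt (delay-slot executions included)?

PC=0  nor  r2, r0, r3        | r0=0 r1=5 r2=65522 r3=13 r4=9 r5=6 r6=12
PC=1  xori  r5, r3, 2        | r0=0 r1=5 r2=65522 r3=13 r4=9 r5=15 r6=12
PC=2  nor  r0, r0, r4        | r0=0 r1=5 r2=65522 r3=13 r4=9 r5=15 r6=12
PC=3  bne  r6, r3, L8        | r0=0 r1=5 r2=65522 r3=13 r4=9 r5=15 r6=12  [TAKEN]
PC=4  add  r6, r6, r6        | r0=0 r1=5 r2=65522 r3=13 r4=9 r5=15 r6=24
PC=8  andi  r5, r2, 5        | r0=0 r1=5 r2=65522 r3=13 r4=9 r5=0 r6=24
PC=9  nor  r1, r0, r4        | r0=0 r1=65526 r2=65522 r3=13 r4=9 r5=0 r6=24

7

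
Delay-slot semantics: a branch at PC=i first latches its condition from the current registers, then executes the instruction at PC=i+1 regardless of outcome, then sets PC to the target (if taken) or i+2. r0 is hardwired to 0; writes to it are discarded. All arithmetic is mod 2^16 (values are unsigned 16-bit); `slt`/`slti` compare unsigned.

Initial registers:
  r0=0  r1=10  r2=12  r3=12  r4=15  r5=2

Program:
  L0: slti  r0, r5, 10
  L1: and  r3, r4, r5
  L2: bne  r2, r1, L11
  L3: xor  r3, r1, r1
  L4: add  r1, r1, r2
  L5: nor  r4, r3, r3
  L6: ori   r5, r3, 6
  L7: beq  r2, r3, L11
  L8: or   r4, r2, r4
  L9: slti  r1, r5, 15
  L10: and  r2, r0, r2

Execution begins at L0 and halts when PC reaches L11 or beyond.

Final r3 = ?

0

PC=0  slti  r0, r5, 10       | r0=0 r1=10 r2=12 r3=12 r4=15 r5=2
PC=1  and  r3, r4, r5        | r0=0 r1=10 r2=12 r3=2 r4=15 r5=2
PC=2  bne  r2, r1, L11       | r0=0 r1=10 r2=12 r3=2 r4=15 r5=2  [TAKEN]
PC=3  xor  r3, r1, r1        | r0=0 r1=10 r2=12 r3=0 r4=15 r5=2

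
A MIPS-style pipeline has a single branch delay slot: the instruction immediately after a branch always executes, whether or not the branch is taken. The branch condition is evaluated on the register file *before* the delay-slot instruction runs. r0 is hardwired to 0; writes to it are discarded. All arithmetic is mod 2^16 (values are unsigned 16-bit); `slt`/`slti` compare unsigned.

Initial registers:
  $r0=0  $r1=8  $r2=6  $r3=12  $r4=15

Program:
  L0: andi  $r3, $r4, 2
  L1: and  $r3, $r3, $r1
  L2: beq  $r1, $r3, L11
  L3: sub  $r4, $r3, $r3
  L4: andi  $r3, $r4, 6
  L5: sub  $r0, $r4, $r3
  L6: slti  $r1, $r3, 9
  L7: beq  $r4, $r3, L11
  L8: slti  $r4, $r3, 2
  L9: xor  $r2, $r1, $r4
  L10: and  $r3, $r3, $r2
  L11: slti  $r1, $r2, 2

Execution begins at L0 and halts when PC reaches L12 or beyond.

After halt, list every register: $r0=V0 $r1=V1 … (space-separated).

[0] andi  $r3, $r4, 2  →  {$r0:0, $r1:8, $r2:6, $r3:2, $r4:15}
[1] and  $r3, $r3, $r1  →  {$r0:0, $r1:8, $r2:6, $r3:0, $r4:15}
[2] beq  $r1, $r3, L11  →  {$r0:0, $r1:8, $r2:6, $r3:0, $r4:15}  ⟨branch fallthrough⟩
[3] sub  $r4, $r3, $r3  →  {$r0:0, $r1:8, $r2:6, $r3:0, $r4:0}
[4] andi  $r3, $r4, 6  →  {$r0:0, $r1:8, $r2:6, $r3:0, $r4:0}
[5] sub  $r0, $r4, $r3  →  {$r0:0, $r1:8, $r2:6, $r3:0, $r4:0}
[6] slti  $r1, $r3, 9  →  {$r0:0, $r1:1, $r2:6, $r3:0, $r4:0}
[7] beq  $r4, $r3, L11  →  {$r0:0, $r1:1, $r2:6, $r3:0, $r4:0}  ⟨branch taken⟩
[8] slti  $r4, $r3, 2  →  {$r0:0, $r1:1, $r2:6, $r3:0, $r4:1}
[11] slti  $r1, $r2, 2  →  {$r0:0, $r1:0, $r2:6, $r3:0, $r4:1}

$r0=0 $r1=0 $r2=6 $r3=0 $r4=1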